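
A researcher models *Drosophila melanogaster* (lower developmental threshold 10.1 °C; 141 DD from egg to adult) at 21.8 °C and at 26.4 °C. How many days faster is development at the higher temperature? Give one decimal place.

At 21.8 °C: 141 / (21.8 − 10.1) = 141 / 11.7 = 12.051 d.
At 26.4 °C: 141 / (26.4 − 10.1) = 141 / 16.3 = 8.650 d.
Difference = |12.051 − 8.650| = 3.401 ≈ 3.4 days.

3.4 days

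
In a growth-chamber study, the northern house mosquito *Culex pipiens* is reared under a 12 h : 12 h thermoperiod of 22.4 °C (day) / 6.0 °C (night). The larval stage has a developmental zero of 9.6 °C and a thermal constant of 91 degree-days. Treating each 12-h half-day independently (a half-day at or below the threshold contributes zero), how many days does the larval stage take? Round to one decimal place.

Day half: max(0, 22.4 − 9.6) × 0.5 = 12.8 × 0.5 = 6.40 DD.
Night half: max(0, 6.0 − 9.6) × 0.5 = 0.0 × 0.5 = 0.00 DD.
Per 24 h: 6.40 DD/day.
Duration = 91 / 6.40 = 14.219 ≈ 14.2 days.

14.2 days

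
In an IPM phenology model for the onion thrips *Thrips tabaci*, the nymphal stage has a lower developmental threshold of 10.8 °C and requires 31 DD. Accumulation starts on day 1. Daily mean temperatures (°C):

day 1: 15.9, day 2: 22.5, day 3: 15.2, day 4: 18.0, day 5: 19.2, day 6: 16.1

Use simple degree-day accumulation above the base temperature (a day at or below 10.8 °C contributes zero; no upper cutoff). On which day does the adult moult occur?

day 5

Daily DD above 10.8 °C: 5.1, 11.7, 4.4, 7.2, 8.4, 5.3.
Cumulative: 5.1, 16.8, 21.2, 28.4, 36.8, 42.1.
The total first reaches 31 DD on day 5.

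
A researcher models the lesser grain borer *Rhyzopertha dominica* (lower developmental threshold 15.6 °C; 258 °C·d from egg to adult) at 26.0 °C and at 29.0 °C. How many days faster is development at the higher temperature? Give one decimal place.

5.6 days

At 26.0 °C: 258 / (26.0 − 15.6) = 258 / 10.4 = 24.808 d.
At 29.0 °C: 258 / (29.0 − 15.6) = 258 / 13.4 = 19.254 d.
Difference = |24.808 − 19.254| = 5.554 ≈ 5.6 days.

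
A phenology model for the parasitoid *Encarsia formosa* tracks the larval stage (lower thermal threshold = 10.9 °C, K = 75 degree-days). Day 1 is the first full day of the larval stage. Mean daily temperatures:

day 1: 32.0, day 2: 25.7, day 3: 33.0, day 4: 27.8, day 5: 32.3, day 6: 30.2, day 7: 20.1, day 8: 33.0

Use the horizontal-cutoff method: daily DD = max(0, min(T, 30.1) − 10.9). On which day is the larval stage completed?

day 5

Daily DD above 10.9 °C (capped at 19.2): 19.2, 14.8, 19.2, 16.9, 19.2, 19.2, 9.2, 19.2.
Cumulative: 19.2, 34.0, 53.2, 70.1, 89.3, 108.5, 117.7, 136.9.
The total first reaches 75 DD on day 5.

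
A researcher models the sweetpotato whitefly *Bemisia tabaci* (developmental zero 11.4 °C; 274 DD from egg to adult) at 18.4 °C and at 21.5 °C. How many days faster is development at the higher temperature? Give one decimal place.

At 18.4 °C: 274 / (18.4 − 11.4) = 274 / 7.0 = 39.143 d.
At 21.5 °C: 274 / (21.5 − 11.4) = 274 / 10.1 = 27.129 d.
Difference = |39.143 − 27.129| = 12.014 ≈ 12.0 days.

12.0 days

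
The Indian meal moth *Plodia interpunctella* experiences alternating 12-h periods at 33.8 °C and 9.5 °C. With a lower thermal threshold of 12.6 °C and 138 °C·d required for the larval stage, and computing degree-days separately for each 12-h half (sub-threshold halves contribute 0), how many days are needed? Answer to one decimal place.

13.0 days

Day half: max(0, 33.8 − 12.6) × 0.5 = 21.2 × 0.5 = 10.60 DD.
Night half: max(0, 9.5 − 12.6) × 0.5 = 0.0 × 0.5 = 0.00 DD.
Per 24 h: 10.60 DD/day.
Duration = 138 / 10.60 = 13.019 ≈ 13.0 days.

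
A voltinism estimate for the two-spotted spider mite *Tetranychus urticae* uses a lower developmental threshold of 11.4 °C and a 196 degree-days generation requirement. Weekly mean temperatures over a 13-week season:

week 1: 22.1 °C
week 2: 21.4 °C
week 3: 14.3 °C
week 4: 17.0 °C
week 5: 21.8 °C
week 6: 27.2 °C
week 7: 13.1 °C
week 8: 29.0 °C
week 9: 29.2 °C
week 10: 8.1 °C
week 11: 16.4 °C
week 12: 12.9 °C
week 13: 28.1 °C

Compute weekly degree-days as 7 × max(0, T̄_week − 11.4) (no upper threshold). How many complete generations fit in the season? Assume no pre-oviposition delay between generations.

4 generations

Weekly DD (7 × max(0, T̄ − 11.4)): 74.9, 70.0, 20.3, 39.2, 72.8, 110.6, 11.9, 123.2, 124.6, 0.0, 35.0, 10.5, 116.9.
Season total = 809.9 DD.
Complete generations = ⌊809.9 / 196⌋ = 4.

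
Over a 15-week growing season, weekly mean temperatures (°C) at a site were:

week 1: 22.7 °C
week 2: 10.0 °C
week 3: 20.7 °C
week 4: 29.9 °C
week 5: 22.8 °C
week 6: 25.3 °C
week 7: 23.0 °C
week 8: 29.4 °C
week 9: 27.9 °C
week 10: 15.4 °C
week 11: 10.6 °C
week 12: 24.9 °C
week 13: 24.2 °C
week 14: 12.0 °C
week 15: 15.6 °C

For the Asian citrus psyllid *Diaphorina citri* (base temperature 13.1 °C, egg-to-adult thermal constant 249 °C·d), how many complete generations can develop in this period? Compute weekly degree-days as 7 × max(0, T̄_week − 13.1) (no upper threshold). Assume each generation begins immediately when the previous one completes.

Weekly DD (7 × max(0, T̄ − 13.1)): 67.2, 0.0, 53.2, 117.6, 67.9, 85.4, 69.3, 114.1, 103.6, 16.1, 0.0, 82.6, 77.7, 0.0, 17.5.
Season total = 872.2 DD.
Complete generations = ⌊872.2 / 249⌋ = 3.

3 generations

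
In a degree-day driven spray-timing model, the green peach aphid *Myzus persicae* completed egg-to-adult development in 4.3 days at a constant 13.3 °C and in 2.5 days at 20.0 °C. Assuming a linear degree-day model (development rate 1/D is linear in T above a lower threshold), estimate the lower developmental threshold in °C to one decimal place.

Equal thermal constants: D₁(T₁ − T_b) = D₂(T₂ − T_b).
4.3·(13.3 − T_b) = 2.5·(20.0 − T_b)
T_b = (4.3·13.3 − 2.5·20.0) / (4.3 − 2.5) = 7.19 / 1.8 = 3.994 °C ≈ 4.0 °C.

4.0 °C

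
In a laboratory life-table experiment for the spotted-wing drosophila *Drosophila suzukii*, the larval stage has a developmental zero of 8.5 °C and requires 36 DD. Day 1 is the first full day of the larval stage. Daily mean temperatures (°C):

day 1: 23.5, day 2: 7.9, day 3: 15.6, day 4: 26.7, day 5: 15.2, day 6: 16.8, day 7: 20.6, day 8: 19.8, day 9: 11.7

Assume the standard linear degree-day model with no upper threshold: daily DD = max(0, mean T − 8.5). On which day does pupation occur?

Daily DD above 8.5 °C: 15.0, 0.0, 7.1, 18.2, 6.7, 8.3, 12.1, 11.3, 3.2.
Cumulative: 15.0, 15.0, 22.1, 40.3, 47.0, 55.3, 67.4, 78.7, 81.9.
The total first reaches 36 DD on day 4.

day 4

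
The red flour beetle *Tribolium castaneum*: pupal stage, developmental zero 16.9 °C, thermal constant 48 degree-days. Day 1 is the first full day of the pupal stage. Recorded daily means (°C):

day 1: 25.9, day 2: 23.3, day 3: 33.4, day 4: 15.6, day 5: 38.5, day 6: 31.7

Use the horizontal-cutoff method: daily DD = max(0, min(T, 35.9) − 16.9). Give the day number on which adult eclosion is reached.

Daily DD above 16.9 °C (capped at 19.0): 9.0, 6.4, 16.5, 0.0, 19.0, 14.8.
Cumulative: 9.0, 15.4, 31.9, 31.9, 50.9, 65.7.
The total first reaches 48 DD on day 5.

day 5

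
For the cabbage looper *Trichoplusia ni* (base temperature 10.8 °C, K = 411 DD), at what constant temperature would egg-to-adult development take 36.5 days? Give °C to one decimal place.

22.1 °C

Required daily accumulation = 411 / 36.5 = 11.260 DD/day.
T = T_base + 11.260 = 10.8 + 11.260 = 22.060 ≈ 22.1 °C.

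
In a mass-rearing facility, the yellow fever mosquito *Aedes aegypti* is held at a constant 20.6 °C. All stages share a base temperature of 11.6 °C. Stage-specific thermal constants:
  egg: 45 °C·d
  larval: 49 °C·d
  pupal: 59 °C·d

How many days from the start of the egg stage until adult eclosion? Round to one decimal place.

17.0 days

Daily accumulation at 20.6 °C = 20.6 − 11.6 = 9.0 DD/day.
Total K = 45 + 49 + 59 = 153 DD.
Total duration = 153 / 9.0 = 17.000 ≈ 17.0 days.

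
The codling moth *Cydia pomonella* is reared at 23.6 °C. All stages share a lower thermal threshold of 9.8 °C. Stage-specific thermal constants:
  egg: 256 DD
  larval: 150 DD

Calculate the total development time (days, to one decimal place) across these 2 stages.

29.4 days

Daily accumulation at 23.6 °C = 23.6 − 9.8 = 13.8 DD/day.
Total K = 256 + 150 = 406 DD.
Total duration = 406 / 13.8 = 29.420 ≈ 29.4 days.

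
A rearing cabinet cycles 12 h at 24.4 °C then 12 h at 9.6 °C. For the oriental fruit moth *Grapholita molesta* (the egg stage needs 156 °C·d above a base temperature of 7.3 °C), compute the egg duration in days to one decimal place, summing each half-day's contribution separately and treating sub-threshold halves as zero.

16.1 days

Day half: max(0, 24.4 − 7.3) × 0.5 = 17.1 × 0.5 = 8.55 DD.
Night half: max(0, 9.6 − 7.3) × 0.5 = 2.3 × 0.5 = 1.15 DD.
Per 24 h: 9.70 DD/day.
Duration = 156 / 9.70 = 16.082 ≈ 16.1 days.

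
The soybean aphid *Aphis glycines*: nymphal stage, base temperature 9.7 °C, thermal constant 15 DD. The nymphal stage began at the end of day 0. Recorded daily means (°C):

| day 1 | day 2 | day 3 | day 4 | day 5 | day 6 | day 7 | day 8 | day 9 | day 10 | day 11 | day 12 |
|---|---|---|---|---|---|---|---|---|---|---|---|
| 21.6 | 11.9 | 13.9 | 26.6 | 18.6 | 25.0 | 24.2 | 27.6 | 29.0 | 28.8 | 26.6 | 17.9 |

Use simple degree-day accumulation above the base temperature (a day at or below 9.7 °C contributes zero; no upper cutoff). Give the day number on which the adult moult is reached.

Daily DD above 9.7 °C: 11.9, 2.2, 4.2, 16.9, 8.9, 15.3, 14.5, 17.9, 19.3, 19.1, 16.9, 8.2.
Cumulative: 11.9, 14.1, 18.3, 35.2, 44.1, 59.4, 73.9, 91.8, 111.1, 130.2, 147.1, 155.3.
The total first reaches 15 DD on day 3.

day 3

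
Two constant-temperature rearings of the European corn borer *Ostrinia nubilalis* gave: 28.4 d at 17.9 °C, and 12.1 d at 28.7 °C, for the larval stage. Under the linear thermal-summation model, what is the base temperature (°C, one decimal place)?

9.9 °C

Linear rate model ⇒ the product D·(T − T_b) is constant across temperatures.
28.4·(17.9 − T_b) = 12.1·(28.7 − T_b)
T_b = (28.4·17.9 − 12.1·28.7) / (28.4 − 12.1) = 161.09 / 16.3 = 9.883 °C ≈ 9.9 °C.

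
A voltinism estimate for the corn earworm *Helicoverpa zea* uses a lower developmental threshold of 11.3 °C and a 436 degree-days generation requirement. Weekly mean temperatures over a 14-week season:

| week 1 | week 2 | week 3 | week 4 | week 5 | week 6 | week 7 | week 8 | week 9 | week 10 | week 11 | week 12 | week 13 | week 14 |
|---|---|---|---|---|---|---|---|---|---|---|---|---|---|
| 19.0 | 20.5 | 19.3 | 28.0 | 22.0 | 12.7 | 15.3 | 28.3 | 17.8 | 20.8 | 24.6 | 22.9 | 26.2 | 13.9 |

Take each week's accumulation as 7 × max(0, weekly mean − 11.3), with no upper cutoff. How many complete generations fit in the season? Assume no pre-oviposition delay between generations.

2 generations

Weekly DD (7 × max(0, T̄ − 11.3)): 53.9, 64.4, 56.0, 116.9, 74.9, 9.8, 28.0, 119.0, 45.5, 66.5, 93.1, 81.2, 104.3, 18.2.
Season total = 931.7 DD.
Complete generations = ⌊931.7 / 436⌋ = 2.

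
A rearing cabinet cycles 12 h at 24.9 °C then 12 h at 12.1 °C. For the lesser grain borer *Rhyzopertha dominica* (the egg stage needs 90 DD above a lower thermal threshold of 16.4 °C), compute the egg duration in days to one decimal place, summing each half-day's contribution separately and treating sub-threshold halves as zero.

21.2 days

Day half: max(0, 24.9 − 16.4) × 0.5 = 8.5 × 0.5 = 4.25 DD.
Night half: max(0, 12.1 − 16.4) × 0.5 = 0.0 × 0.5 = 0.00 DD.
Per 24 h: 4.25 DD/day.
Duration = 90 / 4.25 = 21.176 ≈ 21.2 days.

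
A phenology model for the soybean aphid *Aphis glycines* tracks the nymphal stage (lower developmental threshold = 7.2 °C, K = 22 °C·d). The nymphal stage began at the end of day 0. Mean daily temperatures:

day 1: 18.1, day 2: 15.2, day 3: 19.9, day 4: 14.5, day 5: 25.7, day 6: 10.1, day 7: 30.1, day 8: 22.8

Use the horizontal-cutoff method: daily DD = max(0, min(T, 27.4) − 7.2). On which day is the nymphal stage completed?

day 3

Daily DD above 7.2 °C (capped at 20.2): 10.9, 8.0, 12.7, 7.3, 18.5, 2.9, 20.2, 15.6.
Cumulative: 10.9, 18.9, 31.6, 38.9, 57.4, 60.3, 80.5, 96.1.
The total first reaches 22 DD on day 3.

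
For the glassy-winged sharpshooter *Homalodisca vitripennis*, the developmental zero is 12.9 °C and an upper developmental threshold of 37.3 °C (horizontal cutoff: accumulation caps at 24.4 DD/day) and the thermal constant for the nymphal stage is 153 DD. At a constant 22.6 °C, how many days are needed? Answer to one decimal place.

Daily accumulation = 22.6 − 12.9 = 9.7 DD/day.
Duration = 153 / 9.7 = 15.773 ≈ 15.8 days.

15.8 days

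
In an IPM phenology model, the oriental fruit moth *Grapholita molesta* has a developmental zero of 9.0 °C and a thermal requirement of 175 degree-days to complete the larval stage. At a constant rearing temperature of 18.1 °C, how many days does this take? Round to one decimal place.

19.2 days

Daily accumulation = 18.1 − 9.0 = 9.1 DD/day.
Duration = 175 / 9.1 = 19.231 ≈ 19.2 days.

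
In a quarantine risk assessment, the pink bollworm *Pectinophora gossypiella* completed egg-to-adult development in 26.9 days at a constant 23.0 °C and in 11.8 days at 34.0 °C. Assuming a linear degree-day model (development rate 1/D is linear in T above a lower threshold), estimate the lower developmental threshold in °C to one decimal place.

Under the model K = D·(T − T_b), so D₁·(T₁ − T_b) = D₂·(T₂ − T_b).
26.9·(23.0 − T_b) = 11.8·(34.0 − T_b)
T_b = (26.9·23.0 − 11.8·34.0) / (26.9 − 11.8) = 217.50 / 15.1 = 14.404 °C ≈ 14.4 °C.

14.4 °C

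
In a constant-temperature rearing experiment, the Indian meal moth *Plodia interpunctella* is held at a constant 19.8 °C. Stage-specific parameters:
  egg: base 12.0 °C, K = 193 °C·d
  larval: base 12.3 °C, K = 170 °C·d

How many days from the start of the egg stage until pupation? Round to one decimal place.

egg: 193 / (19.8 − 12.0) = 193 / 7.8 = 24.744 d.
larval: 170 / (19.8 − 12.3) = 170 / 7.5 = 22.667 d.
Sum = 47.410 ≈ 47.4 days.

47.4 days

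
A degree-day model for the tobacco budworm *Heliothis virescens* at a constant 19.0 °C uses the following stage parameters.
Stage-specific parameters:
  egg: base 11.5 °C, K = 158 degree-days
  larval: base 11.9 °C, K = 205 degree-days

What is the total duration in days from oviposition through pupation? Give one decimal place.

egg: 158 / (19.0 − 11.5) = 158 / 7.5 = 21.067 d.
larval: 205 / (19.0 − 11.9) = 205 / 7.1 = 28.873 d.
Sum = 49.940 ≈ 49.9 days.

49.9 days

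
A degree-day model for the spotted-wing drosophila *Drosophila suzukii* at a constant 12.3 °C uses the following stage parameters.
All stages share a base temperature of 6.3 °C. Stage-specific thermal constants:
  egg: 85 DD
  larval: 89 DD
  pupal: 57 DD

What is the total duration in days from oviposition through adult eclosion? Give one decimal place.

Daily accumulation at 12.3 °C = 12.3 − 6.3 = 6.0 DD/day.
Total K = 85 + 89 + 57 = 231 DD.
Total duration = 231 / 6.0 = 38.500 ≈ 38.5 days.

38.5 days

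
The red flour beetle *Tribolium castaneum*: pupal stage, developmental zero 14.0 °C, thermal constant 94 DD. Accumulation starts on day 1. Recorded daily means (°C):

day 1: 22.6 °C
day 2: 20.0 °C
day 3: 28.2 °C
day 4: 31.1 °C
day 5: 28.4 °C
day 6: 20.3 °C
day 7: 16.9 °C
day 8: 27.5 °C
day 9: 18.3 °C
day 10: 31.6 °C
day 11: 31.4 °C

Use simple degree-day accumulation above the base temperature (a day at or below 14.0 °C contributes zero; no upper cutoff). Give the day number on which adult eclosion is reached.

Daily DD above 14.0 °C: 8.6, 6.0, 14.2, 17.1, 14.4, 6.3, 2.9, 13.5, 4.3, 17.6, 17.4.
Cumulative: 8.6, 14.6, 28.8, 45.9, 60.3, 66.6, 69.5, 83.0, 87.3, 104.9, 122.3.
The total first reaches 94 DD on day 10.

day 10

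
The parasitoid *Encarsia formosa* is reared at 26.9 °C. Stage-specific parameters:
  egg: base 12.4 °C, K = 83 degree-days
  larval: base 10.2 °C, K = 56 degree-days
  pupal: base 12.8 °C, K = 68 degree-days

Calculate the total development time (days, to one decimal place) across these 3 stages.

13.9 days

egg: 83 / (26.9 − 12.4) = 83 / 14.5 = 5.724 d.
larval: 56 / (26.9 − 10.2) = 56 / 16.7 = 3.353 d.
pupal: 68 / (26.9 − 12.8) = 68 / 14.1 = 4.823 d.
Sum = 13.900 ≈ 13.9 days.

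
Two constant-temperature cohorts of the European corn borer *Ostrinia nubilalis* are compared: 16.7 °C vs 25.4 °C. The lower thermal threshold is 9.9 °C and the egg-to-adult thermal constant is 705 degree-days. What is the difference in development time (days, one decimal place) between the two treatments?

At 16.7 °C: 705 / (16.7 − 9.9) = 705 / 6.8 = 103.676 d.
At 25.4 °C: 705 / (25.4 − 9.9) = 705 / 15.5 = 45.484 d.
Difference = |103.676 − 45.484| = 58.193 ≈ 58.2 days.

58.2 days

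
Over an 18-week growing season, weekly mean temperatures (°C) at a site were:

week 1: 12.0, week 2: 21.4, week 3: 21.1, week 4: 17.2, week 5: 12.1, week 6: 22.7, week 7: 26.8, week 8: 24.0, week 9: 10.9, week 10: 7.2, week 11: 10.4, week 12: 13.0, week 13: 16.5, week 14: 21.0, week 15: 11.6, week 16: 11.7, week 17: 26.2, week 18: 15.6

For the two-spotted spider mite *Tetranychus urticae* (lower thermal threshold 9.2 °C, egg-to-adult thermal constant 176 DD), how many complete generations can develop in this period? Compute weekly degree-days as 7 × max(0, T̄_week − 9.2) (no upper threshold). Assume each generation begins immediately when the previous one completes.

5 generations

Weekly DD (7 × max(0, T̄ − 9.2)): 19.6, 85.4, 83.3, 56.0, 20.3, 94.5, 123.2, 103.6, 11.9, 0.0, 8.4, 26.6, 51.1, 82.6, 16.8, 17.5, 119.0, 44.8.
Season total = 964.6 DD.
Complete generations = ⌊964.6 / 176⌋ = 5.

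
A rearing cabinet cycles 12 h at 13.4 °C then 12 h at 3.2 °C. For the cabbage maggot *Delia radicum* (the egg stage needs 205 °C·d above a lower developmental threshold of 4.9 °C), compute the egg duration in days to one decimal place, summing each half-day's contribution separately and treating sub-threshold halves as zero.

48.2 days

Day half: max(0, 13.4 − 4.9) × 0.5 = 8.5 × 0.5 = 4.25 DD.
Night half: max(0, 3.2 − 4.9) × 0.5 = 0.0 × 0.5 = 0.00 DD.
Per 24 h: 4.25 DD/day.
Duration = 205 / 4.25 = 48.235 ≈ 48.2 days.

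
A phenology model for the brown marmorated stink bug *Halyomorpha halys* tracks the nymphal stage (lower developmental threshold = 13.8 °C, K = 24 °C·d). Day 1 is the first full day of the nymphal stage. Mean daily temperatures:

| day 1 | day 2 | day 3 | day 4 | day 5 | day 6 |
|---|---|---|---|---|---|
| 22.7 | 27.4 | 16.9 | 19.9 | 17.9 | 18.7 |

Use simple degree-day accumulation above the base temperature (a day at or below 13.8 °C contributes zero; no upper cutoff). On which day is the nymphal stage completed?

day 3

Daily DD above 13.8 °C: 8.9, 13.6, 3.1, 6.1, 4.1, 4.9.
Cumulative: 8.9, 22.5, 25.6, 31.7, 35.8, 40.7.
The total first reaches 24 DD on day 3.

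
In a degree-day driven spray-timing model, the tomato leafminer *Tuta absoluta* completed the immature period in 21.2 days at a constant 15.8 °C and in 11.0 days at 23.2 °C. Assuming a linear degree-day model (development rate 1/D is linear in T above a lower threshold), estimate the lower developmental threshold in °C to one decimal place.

Linear rate model ⇒ the product D·(T − T_b) is constant across temperatures.
21.2·(15.8 − T_b) = 11.0·(23.2 − T_b)
T_b = (21.2·15.8 − 11.0·23.2) / (21.2 − 11.0) = 79.76 / 10.2 = 7.820 °C ≈ 7.8 °C.

7.8 °C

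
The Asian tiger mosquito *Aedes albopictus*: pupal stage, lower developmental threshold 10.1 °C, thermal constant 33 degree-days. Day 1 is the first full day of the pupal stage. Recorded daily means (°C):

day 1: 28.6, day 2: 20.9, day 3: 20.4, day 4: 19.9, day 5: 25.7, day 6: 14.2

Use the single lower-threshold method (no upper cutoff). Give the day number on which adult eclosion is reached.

Daily DD above 10.1 °C: 18.5, 10.8, 10.3, 9.8, 15.6, 4.1.
Cumulative: 18.5, 29.3, 39.6, 49.4, 65.0, 69.1.
The total first reaches 33 DD on day 3.

day 3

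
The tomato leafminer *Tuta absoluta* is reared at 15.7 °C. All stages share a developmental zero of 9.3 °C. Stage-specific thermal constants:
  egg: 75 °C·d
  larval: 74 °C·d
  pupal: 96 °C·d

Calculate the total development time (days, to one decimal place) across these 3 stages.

Daily accumulation at 15.7 °C = 15.7 − 9.3 = 6.4 DD/day.
Total K = 75 + 74 + 96 = 245 DD.
Total duration = 245 / 6.4 = 38.281 ≈ 38.3 days.

38.3 days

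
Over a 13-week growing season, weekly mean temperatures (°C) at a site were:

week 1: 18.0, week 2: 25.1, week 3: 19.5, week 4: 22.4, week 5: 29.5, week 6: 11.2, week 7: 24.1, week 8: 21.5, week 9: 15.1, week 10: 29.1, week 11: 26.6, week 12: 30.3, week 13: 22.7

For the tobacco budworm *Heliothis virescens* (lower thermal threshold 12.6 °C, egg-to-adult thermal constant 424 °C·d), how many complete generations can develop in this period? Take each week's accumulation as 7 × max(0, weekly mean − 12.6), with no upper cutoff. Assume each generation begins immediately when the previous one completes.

Weekly DD (7 × max(0, T̄ − 12.6)): 37.8, 87.5, 48.3, 68.6, 118.3, 0.0, 80.5, 62.3, 17.5, 115.5, 98.0, 123.9, 70.7.
Season total = 928.9 DD.
Complete generations = ⌊928.9 / 424⌋ = 2.

2 generations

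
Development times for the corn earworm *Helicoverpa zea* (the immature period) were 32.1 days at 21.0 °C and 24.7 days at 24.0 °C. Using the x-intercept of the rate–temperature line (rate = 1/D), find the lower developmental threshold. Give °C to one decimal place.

11.0 °C

Linear rate model ⇒ the product D·(T − T_b) is constant across temperatures.
32.1·(21.0 − T_b) = 24.7·(24.0 − T_b)
T_b = (32.1·21.0 − 24.7·24.0) / (32.1 − 24.7) = 81.30 / 7.4 = 10.986 °C ≈ 11.0 °C.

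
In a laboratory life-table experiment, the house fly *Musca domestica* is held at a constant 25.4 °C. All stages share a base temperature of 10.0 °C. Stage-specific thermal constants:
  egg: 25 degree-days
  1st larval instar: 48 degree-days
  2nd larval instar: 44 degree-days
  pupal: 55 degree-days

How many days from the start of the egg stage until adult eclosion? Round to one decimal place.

Daily accumulation at 25.4 °C = 25.4 − 10.0 = 15.4 DD/day.
Total K = 25 + 48 + 44 + 55 = 172 DD.
Total duration = 172 / 15.4 = 11.169 ≈ 11.2 days.

11.2 days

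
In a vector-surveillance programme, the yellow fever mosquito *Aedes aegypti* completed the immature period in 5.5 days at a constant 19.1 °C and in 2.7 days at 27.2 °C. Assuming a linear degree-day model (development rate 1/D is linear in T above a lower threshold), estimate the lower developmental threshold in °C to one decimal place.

Linear rate model ⇒ the product D·(T − T_b) is constant across temperatures.
5.5·(19.1 − T_b) = 2.7·(27.2 − T_b)
T_b = (5.5·19.1 − 2.7·27.2) / (5.5 − 2.7) = 31.61 / 2.8 = 11.289 °C ≈ 11.3 °C.

11.3 °C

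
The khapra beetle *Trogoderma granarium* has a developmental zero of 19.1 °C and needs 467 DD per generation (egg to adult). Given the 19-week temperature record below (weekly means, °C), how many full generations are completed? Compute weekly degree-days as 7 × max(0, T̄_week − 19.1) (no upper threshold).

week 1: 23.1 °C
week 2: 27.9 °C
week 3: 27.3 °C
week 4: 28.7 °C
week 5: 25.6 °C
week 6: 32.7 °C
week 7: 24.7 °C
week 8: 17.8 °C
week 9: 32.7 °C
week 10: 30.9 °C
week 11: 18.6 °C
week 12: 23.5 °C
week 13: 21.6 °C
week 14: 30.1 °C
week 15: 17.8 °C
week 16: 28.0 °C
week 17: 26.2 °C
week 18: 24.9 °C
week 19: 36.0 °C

Weekly DD (7 × max(0, T̄ − 19.1)): 28.0, 61.6, 57.4, 67.2, 45.5, 95.2, 39.2, 0.0, 95.2, 82.6, 0.0, 30.8, 17.5, 77.0, 0.0, 62.3, 49.7, 40.6, 118.3.
Season total = 968.1 DD.
Complete generations = ⌊968.1 / 467⌋ = 2.

2 generations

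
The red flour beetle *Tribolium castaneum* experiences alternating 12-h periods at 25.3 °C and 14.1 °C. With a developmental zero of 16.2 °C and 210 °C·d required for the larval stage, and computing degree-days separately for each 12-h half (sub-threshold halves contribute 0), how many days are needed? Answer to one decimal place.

Day half: max(0, 25.3 − 16.2) × 0.5 = 9.1 × 0.5 = 4.55 DD.
Night half: max(0, 14.1 − 16.2) × 0.5 = 0.0 × 0.5 = 0.00 DD.
Per 24 h: 4.55 DD/day.
Duration = 210 / 4.55 = 46.154 ≈ 46.2 days.

46.2 days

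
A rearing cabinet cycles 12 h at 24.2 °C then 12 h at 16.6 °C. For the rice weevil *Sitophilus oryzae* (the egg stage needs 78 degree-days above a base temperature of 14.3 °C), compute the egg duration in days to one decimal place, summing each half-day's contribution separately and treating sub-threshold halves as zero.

Day half: max(0, 24.2 − 14.3) × 0.5 = 9.9 × 0.5 = 4.95 DD.
Night half: max(0, 16.6 − 14.3) × 0.5 = 2.3 × 0.5 = 1.15 DD.
Per 24 h: 6.10 DD/day.
Duration = 78 / 6.10 = 12.787 ≈ 12.8 days.

12.8 days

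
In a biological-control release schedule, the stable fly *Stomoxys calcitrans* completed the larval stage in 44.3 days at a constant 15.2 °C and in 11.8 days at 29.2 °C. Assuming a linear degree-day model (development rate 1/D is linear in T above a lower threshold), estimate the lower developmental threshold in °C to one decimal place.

10.1 °C

Under the model K = D·(T − T_b), so D₁·(T₁ − T_b) = D₂·(T₂ − T_b).
44.3·(15.2 − T_b) = 11.8·(29.2 − T_b)
T_b = (44.3·15.2 − 11.8·29.2) / (44.3 − 11.8) = 328.80 / 32.5 = 10.117 °C ≈ 10.1 °C.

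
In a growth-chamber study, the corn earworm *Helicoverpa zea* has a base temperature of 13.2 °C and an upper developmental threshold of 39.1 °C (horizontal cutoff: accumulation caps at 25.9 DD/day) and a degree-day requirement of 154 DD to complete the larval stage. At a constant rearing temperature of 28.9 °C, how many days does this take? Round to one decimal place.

9.8 days

Daily accumulation = 28.9 − 13.2 = 15.7 DD/day.
Duration = 154 / 15.7 = 9.809 ≈ 9.8 days.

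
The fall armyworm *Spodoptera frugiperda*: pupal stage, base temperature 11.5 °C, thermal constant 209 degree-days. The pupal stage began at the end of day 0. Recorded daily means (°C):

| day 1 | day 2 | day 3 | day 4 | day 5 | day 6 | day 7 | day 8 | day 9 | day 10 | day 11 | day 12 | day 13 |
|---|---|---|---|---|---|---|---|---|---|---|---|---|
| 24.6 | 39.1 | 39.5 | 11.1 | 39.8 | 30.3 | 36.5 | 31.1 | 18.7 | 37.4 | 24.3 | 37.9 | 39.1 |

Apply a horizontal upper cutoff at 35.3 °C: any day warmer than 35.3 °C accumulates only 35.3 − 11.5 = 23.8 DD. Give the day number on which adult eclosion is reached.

Daily DD above 11.5 °C (capped at 23.8): 13.1, 23.8, 23.8, 0.0, 23.8, 18.8, 23.8, 19.6, 7.2, 23.8, 12.8, 23.8, 23.8.
Cumulative: 13.1, 36.9, 60.7, 60.7, 84.5, 103.3, 127.1, 146.7, 153.9, 177.7, 190.5, 214.3, 238.1.
The total first reaches 209 DD on day 12.

day 12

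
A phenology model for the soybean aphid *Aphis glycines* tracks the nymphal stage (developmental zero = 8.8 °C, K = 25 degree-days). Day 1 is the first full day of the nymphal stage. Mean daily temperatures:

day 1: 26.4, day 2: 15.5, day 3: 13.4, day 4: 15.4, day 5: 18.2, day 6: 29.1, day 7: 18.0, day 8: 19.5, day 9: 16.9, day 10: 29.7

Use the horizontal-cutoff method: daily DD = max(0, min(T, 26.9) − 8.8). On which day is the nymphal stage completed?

Daily DD above 8.8 °C (capped at 18.1): 17.6, 6.7, 4.6, 6.6, 9.4, 18.1, 9.2, 10.7, 8.1, 18.1.
Cumulative: 17.6, 24.3, 28.9, 35.5, 44.9, 63.0, 72.2, 82.9, 91.0, 109.1.
The total first reaches 25 DD on day 3.

day 3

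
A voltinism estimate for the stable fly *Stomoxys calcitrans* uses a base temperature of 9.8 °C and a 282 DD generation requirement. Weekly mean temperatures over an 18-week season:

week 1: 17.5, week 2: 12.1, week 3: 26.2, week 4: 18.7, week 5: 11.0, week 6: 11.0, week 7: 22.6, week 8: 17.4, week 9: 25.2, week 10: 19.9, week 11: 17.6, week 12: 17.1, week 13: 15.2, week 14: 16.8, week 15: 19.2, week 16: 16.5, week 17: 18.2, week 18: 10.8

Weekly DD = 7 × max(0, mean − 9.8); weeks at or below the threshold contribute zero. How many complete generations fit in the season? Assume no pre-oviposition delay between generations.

3 generations

Weekly DD (7 × max(0, T̄ − 9.8)): 53.9, 16.1, 114.8, 62.3, 8.4, 8.4, 89.6, 53.2, 107.8, 70.7, 54.6, 51.1, 37.8, 49.0, 65.8, 46.9, 58.8, 7.0.
Season total = 956.2 DD.
Complete generations = ⌊956.2 / 282⌋ = 3.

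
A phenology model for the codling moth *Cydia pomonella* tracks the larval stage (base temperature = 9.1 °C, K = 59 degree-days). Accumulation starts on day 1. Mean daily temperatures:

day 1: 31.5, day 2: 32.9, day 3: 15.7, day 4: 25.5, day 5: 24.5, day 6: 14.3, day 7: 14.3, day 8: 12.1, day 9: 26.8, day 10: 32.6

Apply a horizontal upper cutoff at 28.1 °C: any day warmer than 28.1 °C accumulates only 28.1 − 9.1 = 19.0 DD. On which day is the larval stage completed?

day 4

Daily DD above 9.1 °C (capped at 19.0): 19.0, 19.0, 6.6, 16.4, 15.4, 5.2, 5.2, 3.0, 17.7, 19.0.
Cumulative: 19.0, 38.0, 44.6, 61.0, 76.4, 81.6, 86.8, 89.8, 107.5, 126.5.
The total first reaches 59 DD on day 4.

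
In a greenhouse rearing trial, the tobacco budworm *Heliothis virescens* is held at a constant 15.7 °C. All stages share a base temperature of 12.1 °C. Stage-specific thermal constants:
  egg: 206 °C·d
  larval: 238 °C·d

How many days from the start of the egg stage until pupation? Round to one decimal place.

123.3 days

Daily accumulation at 15.7 °C = 15.7 − 12.1 = 3.6 DD/day.
Total K = 206 + 238 = 444 DD.
Total duration = 444 / 3.6 = 123.333 ≈ 123.3 days.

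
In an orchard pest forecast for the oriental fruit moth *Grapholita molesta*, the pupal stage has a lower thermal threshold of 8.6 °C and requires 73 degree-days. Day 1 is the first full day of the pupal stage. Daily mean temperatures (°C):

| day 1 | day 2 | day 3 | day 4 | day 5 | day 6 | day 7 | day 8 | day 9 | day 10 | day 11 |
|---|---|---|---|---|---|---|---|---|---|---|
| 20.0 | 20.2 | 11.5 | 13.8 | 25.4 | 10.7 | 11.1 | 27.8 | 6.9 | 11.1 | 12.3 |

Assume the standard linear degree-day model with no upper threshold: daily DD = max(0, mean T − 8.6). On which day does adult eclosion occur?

day 10

Daily DD above 8.6 °C: 11.4, 11.6, 2.9, 5.2, 16.8, 2.1, 2.5, 19.2, 0.0, 2.5, 3.7.
Cumulative: 11.4, 23.0, 25.9, 31.1, 47.9, 50.0, 52.5, 71.7, 71.7, 74.2, 77.9.
The total first reaches 73 DD on day 10.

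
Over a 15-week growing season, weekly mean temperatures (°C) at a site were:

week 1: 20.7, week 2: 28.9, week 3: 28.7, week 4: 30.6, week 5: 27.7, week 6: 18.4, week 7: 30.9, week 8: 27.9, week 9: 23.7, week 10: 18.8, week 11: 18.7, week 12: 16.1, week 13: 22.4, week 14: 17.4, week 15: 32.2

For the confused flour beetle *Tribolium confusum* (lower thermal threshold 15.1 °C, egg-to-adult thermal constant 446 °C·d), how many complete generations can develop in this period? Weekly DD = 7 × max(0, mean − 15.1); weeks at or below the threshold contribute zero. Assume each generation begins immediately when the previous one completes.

2 generations

Weekly DD (7 × max(0, T̄ − 15.1)): 39.2, 96.6, 95.2, 108.5, 88.2, 23.1, 110.6, 89.6, 60.2, 25.9, 25.2, 7.0, 51.1, 16.1, 119.7.
Season total = 956.2 DD.
Complete generations = ⌊956.2 / 446⌋ = 2.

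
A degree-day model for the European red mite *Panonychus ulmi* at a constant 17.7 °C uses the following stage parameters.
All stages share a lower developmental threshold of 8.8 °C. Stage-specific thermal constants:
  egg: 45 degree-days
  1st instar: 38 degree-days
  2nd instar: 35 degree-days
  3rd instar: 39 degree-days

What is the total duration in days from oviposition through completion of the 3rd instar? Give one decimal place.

17.6 days

Daily accumulation at 17.7 °C = 17.7 − 8.8 = 8.9 DD/day.
Total K = 45 + 38 + 35 + 39 = 157 DD.
Total duration = 157 / 8.9 = 17.640 ≈ 17.6 days.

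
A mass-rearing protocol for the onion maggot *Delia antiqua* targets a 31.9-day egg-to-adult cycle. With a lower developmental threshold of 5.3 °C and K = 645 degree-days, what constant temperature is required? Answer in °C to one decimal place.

Required daily accumulation = 645 / 31.9 = 20.219 DD/day.
T = T_base + 20.219 = 5.3 + 20.219 = 25.519 ≈ 25.5 °C.

25.5 °C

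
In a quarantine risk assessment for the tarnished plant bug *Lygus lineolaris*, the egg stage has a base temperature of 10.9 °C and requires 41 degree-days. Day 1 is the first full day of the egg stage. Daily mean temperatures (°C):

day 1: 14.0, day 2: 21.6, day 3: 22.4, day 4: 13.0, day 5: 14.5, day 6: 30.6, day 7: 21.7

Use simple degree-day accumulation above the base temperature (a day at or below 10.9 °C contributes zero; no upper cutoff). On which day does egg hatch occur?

day 6

Daily DD above 10.9 °C: 3.1, 10.7, 11.5, 2.1, 3.6, 19.7, 10.8.
Cumulative: 3.1, 13.8, 25.3, 27.4, 31.0, 50.7, 61.5.
The total first reaches 41 DD on day 6.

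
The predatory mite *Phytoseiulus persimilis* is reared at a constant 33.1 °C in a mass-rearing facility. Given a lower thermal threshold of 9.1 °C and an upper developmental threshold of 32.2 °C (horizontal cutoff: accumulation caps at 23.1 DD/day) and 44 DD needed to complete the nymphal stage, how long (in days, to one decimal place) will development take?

1.9 days

Temperature 33.1 °C exceeds the upper threshold, so daily accumulation caps at 32.2 − 9.1 = 23.1 DD/day.
Duration = 44 / 23.1 = 1.905 ≈ 1.9 days.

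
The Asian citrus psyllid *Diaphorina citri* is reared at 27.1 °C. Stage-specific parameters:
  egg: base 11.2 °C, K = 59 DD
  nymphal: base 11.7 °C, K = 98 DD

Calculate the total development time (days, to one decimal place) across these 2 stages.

egg: 59 / (27.1 − 11.2) = 59 / 15.9 = 3.711 d.
nymphal: 98 / (27.1 − 11.7) = 98 / 15.4 = 6.364 d.
Sum = 10.074 ≈ 10.1 days.

10.1 days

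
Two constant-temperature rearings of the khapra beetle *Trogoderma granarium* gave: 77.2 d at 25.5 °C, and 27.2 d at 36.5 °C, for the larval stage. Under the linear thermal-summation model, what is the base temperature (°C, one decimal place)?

19.5 °C

Equal thermal constants: D₁(T₁ − T_b) = D₂(T₂ − T_b).
77.2·(25.5 − T_b) = 27.2·(36.5 − T_b)
T_b = (77.2·25.5 − 27.2·36.5) / (77.2 − 27.2) = 975.80 / 50.0 = 19.516 °C ≈ 19.5 °C.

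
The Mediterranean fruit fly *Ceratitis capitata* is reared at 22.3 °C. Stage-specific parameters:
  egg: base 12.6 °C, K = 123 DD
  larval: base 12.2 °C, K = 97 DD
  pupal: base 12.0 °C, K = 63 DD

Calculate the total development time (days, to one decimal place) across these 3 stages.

egg: 123 / (22.3 − 12.6) = 123 / 9.7 = 12.680 d.
larval: 97 / (22.3 − 12.2) = 97 / 10.1 = 9.604 d.
pupal: 63 / (22.3 − 12.0) = 63 / 10.3 = 6.117 d.
Sum = 28.401 ≈ 28.4 days.

28.4 days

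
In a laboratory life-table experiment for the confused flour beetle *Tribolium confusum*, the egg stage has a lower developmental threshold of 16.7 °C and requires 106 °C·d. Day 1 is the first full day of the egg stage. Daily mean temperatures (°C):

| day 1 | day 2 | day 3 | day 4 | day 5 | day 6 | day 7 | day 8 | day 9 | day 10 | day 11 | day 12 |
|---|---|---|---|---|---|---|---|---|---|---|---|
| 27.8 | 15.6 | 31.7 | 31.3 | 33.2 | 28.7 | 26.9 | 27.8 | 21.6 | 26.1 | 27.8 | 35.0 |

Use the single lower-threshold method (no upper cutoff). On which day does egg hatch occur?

Daily DD above 16.7 °C: 11.1, 0.0, 15.0, 14.6, 16.5, 12.0, 10.2, 11.1, 4.9, 9.4, 11.1, 18.3.
Cumulative: 11.1, 11.1, 26.1, 40.7, 57.2, 69.2, 79.4, 90.5, 95.4, 104.8, 115.9, 134.2.
The total first reaches 106 DD on day 11.

day 11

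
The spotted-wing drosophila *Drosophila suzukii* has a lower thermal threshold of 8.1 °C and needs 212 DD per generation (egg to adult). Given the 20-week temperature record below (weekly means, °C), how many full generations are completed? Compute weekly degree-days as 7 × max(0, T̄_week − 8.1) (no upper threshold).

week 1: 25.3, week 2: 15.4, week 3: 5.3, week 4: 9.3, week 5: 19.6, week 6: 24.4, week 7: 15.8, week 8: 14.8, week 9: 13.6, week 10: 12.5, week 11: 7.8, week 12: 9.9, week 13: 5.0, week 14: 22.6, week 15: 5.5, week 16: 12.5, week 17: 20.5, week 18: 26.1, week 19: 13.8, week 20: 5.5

4 generations

Weekly DD (7 × max(0, T̄ − 8.1)): 120.4, 51.1, 0.0, 8.4, 80.5, 114.1, 53.9, 46.9, 38.5, 30.8, 0.0, 12.6, 0.0, 101.5, 0.0, 30.8, 86.8, 126.0, 39.9, 0.0.
Season total = 942.2 DD.
Complete generations = ⌊942.2 / 212⌋ = 4.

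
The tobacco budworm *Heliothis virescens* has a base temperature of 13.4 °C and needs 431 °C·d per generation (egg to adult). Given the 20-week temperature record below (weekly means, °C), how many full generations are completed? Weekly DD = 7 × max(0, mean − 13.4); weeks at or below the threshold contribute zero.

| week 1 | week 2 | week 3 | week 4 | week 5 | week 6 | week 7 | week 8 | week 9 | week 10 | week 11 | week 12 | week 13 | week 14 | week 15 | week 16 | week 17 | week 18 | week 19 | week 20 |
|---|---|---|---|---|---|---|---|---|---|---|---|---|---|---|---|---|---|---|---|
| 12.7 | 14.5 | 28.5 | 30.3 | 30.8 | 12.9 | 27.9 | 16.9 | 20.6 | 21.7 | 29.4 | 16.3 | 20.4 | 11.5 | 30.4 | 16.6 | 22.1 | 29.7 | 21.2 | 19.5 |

Weekly DD (7 × max(0, T̄ − 13.4)): 0.0, 7.7, 105.7, 118.3, 121.8, 0.0, 101.5, 24.5, 50.4, 58.1, 112.0, 20.3, 49.0, 0.0, 119.0, 22.4, 60.9, 114.1, 54.6, 42.7.
Season total = 1183.0 DD.
Complete generations = ⌊1183.0 / 431⌋ = 2.

2 generations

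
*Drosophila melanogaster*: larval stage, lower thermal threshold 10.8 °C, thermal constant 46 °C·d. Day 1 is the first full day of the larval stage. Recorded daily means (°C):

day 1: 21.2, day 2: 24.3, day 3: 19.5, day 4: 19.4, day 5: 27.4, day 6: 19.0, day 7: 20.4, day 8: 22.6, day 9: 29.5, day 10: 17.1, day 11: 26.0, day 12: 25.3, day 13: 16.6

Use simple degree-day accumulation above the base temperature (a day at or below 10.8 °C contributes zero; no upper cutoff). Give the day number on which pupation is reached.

day 5

Daily DD above 10.8 °C: 10.4, 13.5, 8.7, 8.6, 16.6, 8.2, 9.6, 11.8, 18.7, 6.3, 15.2, 14.5, 5.8.
Cumulative: 10.4, 23.9, 32.6, 41.2, 57.8, 66.0, 75.6, 87.4, 106.1, 112.4, 127.6, 142.1, 147.9.
The total first reaches 46 DD on day 5.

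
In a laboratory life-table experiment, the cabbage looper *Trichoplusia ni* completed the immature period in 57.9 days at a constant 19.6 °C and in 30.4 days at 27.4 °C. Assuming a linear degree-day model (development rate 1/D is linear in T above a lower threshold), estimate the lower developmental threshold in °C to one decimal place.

Equal thermal constants: D₁(T₁ − T_b) = D₂(T₂ − T_b).
57.9·(19.6 − T_b) = 30.4·(27.4 − T_b)
T_b = (57.9·19.6 − 30.4·27.4) / (57.9 − 30.4) = 301.88 / 27.5 = 10.977 °C ≈ 11.0 °C.

11.0 °C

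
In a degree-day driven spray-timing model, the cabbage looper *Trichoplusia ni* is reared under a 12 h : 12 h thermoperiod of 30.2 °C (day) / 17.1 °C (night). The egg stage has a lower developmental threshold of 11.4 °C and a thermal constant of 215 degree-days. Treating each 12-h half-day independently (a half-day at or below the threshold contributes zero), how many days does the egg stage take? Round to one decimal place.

17.6 days

Day half: max(0, 30.2 − 11.4) × 0.5 = 18.8 × 0.5 = 9.40 DD.
Night half: max(0, 17.1 − 11.4) × 0.5 = 5.7 × 0.5 = 2.85 DD.
Per 24 h: 12.25 DD/day.
Duration = 215 / 12.25 = 17.551 ≈ 17.6 days.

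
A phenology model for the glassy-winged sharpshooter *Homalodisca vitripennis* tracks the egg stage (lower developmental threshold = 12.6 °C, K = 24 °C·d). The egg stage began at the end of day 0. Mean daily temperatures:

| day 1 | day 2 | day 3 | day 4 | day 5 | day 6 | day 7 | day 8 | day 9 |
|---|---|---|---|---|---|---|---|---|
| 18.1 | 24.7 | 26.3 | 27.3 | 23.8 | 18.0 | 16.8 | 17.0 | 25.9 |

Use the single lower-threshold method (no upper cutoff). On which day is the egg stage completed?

Daily DD above 12.6 °C: 5.5, 12.1, 13.7, 14.7, 11.2, 5.4, 4.2, 4.4, 13.3.
Cumulative: 5.5, 17.6, 31.3, 46.0, 57.2, 62.6, 66.8, 71.2, 84.5.
The total first reaches 24 DD on day 3.

day 3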